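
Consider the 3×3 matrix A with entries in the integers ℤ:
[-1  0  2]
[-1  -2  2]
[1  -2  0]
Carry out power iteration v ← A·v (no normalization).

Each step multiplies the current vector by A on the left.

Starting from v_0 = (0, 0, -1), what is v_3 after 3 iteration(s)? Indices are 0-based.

v_3 = (2, -10, -10)

v_0 = (0, 0, -1).
v_1 = A·v_0 = (-2, -2, 0).
v_2 = A·v_1 = (2, 6, 2).
v_3 = A·v_2 = (2, -10, -10).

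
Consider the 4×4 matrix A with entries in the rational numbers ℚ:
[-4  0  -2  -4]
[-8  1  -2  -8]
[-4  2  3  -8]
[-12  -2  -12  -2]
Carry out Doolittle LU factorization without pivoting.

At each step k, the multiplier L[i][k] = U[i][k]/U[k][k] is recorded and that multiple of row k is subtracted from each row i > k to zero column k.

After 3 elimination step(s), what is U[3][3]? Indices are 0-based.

U[3][3] = 2

k=0: U[0][0]=-4
  eliminate (1,0): mult=2, new row 1: (0, 1, 2, 0); set L[1][0]=2
  eliminate (2,0): mult=1, new row 2: (0, 2, 5, -4); set L[2][0]=1
  eliminate (3,0): mult=3, new row 3: (0, -2, -6, 10); set L[3][0]=3
k=1: U[1][1]=1
  eliminate (2,1): mult=2, new row 2: (0, 0, 1, -4); set L[2][1]=2
  eliminate (3,1): mult=-2, new row 3: (0, 0, -2, 10); set L[3][1]=-2
k=2: U[2][2]=1
  eliminate (3,2): mult=-2, new row 3: (0, 0, 0, 2); set L[3][2]=-2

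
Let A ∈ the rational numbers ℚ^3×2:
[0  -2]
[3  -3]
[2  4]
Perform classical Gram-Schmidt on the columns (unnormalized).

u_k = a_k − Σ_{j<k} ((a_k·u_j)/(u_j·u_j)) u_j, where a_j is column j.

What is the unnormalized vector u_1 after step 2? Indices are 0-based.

u_1 = (-2, -36/13, 54/13)

Step 1: u_0 = a_0 = (0, 3, 2).
Step 2: u_1 = a_1 − (-1/13)·u_0 = (-2, -36/13, 54/13).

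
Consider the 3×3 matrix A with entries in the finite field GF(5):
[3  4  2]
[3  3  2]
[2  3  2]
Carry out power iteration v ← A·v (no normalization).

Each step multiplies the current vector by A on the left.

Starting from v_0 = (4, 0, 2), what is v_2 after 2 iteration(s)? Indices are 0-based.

v_0 = (4, 0, 2).
v_1 = A·v_0 = (1, 1, 2).
v_2 = A·v_1 = (1, 0, 4).

v_2 = (1, 0, 4)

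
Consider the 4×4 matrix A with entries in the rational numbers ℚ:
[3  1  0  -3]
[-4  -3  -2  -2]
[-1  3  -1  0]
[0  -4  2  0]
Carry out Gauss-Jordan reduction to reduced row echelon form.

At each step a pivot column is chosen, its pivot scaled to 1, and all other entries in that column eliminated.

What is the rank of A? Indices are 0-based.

[1] R0 /= 3  ⇒  (1, 1/3, 0, -1)
     R1 -= -4·R0  ⇒  (0, -5/3, -2, -6)
     R2 -= -1·R0  ⇒  (0, 10/3, -1, -1)
[2] R1 /= -5/3  ⇒  (0, 1, 6/5, 18/5)
     R0 -= 1/3·R1  ⇒  (1, 0, -2/5, -11/5)
     R2 -= 10/3·R1  ⇒  (0, 0, -5, -13)
     R3 -= -4·R1  ⇒  (0, 0, 34/5, 72/5)
[3] R2 /= -5  ⇒  (0, 0, 1, 13/5)
     R0 -= -2/5·R2  ⇒  (1, 0, 0, -29/25)
     R1 -= 6/5·R2  ⇒  (0, 1, 0, 12/25)
     R3 -= 34/5·R2  ⇒  (0, 0, 0, -82/25)
[4] R3 /= -82/25  ⇒  (0, 0, 0, 1)
     R0 -= -29/25·R3  ⇒  (1, 0, 0, 0)
     R1 -= 12/25·R3  ⇒  (0, 1, 0, 0)
     R2 -= 13/5·R3  ⇒  (0, 0, 1, 0)

rank = 4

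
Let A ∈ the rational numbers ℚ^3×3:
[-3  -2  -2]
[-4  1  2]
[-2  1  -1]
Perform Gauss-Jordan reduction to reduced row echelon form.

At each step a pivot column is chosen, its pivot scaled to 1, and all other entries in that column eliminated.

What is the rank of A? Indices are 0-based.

step 1: normalize row 0 (÷-3) = (1, 2/3, 2/3)
  row 1: subtract -4×row0 = (0, 11/3, 14/3)
  row 2: subtract -2×row0 = (0, 7/3, 1/3)
step 2: normalize row 1 (÷11/3) = (0, 1, 14/11)
  row 0: subtract 2/3×row1 = (1, 0, -2/11)
  row 2: subtract 7/3×row1 = (0, 0, -29/11)
step 3: normalize row 2 (÷-29/11) = (0, 0, 1)
  row 0: subtract -2/11×row2 = (1, 0, 0)
  row 1: subtract 14/11×row2 = (0, 1, 0)

rank = 3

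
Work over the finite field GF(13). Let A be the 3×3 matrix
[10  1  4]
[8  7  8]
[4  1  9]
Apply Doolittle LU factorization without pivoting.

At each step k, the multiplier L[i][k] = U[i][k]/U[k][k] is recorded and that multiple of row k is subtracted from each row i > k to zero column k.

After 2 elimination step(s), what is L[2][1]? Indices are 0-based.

L[2][1] = 11

k=0: U[0][0]=10
  eliminate (1,0): mult=6, new row 1: (0, 1, 10); set L[1][0]=6
  eliminate (2,0): mult=3, new row 2: (0, 11, 10); set L[2][0]=3
k=1: U[1][1]=1
  eliminate (2,1): mult=11, new row 2: (0, 0, 4); set L[2][1]=11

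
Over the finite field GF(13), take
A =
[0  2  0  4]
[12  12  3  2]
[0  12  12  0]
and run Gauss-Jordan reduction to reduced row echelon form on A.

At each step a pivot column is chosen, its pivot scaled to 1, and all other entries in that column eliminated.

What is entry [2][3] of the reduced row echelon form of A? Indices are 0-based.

step 1: exchange rows 0,1
step 1: normalize row 0 (÷12) = (1, 1, 10, 11)
step 2: normalize row 1 (÷2) = (0, 1, 0, 2)
  row 0: subtract 1×row1 = (1, 0, 10, 9)
  row 2: subtract 12×row1 = (0, 0, 12, 2)
step 3: normalize row 2 (÷12) = (0, 0, 1, 11)
  row 0: subtract 10×row2 = (1, 0, 0, 3)

M[2][3] = 11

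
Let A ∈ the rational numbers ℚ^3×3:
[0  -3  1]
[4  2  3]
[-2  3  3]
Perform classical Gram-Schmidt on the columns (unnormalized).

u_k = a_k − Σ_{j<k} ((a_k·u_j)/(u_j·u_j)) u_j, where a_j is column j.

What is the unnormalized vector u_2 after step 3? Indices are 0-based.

Step 1: u_0 = a_0 = (0, 4, -2).
Step 2: u_1 = a_1 − (1/10)·u_0 = (-3, 8/5, 16/5).
Step 3: u_2 = a_2 − (3/10)·u_0 − (57/109)·u_1 = (280/109, 105/109, 210/109).

u_2 = (280/109, 105/109, 210/109)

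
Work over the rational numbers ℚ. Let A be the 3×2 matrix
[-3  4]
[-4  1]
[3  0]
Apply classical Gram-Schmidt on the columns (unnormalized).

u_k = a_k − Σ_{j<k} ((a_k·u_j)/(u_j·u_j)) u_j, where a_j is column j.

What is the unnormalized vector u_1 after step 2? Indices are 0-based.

Step 1: u_0 = a_0 = (-3, -4, 3).
Step 2: u_1 = a_1 − (-8/17)·u_0 = (44/17, -15/17, 24/17).

u_1 = (44/17, -15/17, 24/17)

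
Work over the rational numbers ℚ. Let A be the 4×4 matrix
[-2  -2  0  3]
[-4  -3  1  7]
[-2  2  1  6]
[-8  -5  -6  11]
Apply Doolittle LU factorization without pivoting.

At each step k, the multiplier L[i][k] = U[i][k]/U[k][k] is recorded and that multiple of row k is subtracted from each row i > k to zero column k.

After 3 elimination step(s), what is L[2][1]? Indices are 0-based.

L[2][1] = 4

Step 1: pivot at (0,0) is -2.
  row1 ← row1 − (2)·row0  ⇒  L[1][0]=2, U row1=(0, 1, 1, 1)
  row2 ← row2 − (1)·row0  ⇒  L[2][0]=1, U row2=(0, 4, 1, 3)
  row3 ← row3 − (4)·row0  ⇒  L[3][0]=4, U row3=(0, 3, -6, -1)
Step 2: pivot at (1,1) is 1.
  row2 ← row2 − (4)·row1  ⇒  L[2][1]=4, U row2=(0, 0, -3, -1)
  row3 ← row3 − (3)·row1  ⇒  L[3][1]=3, U row3=(0, 0, -9, -4)
Step 3: pivot at (2,2) is -3.
  row3 ← row3 − (3)·row2  ⇒  L[3][2]=3, U row3=(0, 0, 0, -1)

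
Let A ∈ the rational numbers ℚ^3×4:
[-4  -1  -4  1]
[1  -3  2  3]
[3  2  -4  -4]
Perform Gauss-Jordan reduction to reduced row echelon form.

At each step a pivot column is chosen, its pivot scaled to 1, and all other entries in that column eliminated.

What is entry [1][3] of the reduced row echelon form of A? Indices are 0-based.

M[1][3] = -39/43

pivot(0,0)=-4: scale R0 → (1, 1/4, 1, -1/4)
  clear (1,0): R1 −= (1)R0 → (0, -13/4, 1, 13/4)
  clear (2,0): R2 −= (3)R0 → (0, 5/4, -7, -13/4)
pivot(1,1)=-13/4: scale R1 → (0, 1, -4/13, -1)
  clear (0,1): R0 −= (1/4)R1 → (1, 0, 14/13, 0)
  clear (2,1): R2 −= (5/4)R1 → (0, 0, -86/13, -2)
pivot(2,2)=-86/13: scale R2 → (0, 0, 1, 13/43)
  clear (0,2): R0 −= (14/13)R2 → (1, 0, 0, -14/43)
  clear (1,2): R1 −= (-4/13)R2 → (0, 1, 0, -39/43)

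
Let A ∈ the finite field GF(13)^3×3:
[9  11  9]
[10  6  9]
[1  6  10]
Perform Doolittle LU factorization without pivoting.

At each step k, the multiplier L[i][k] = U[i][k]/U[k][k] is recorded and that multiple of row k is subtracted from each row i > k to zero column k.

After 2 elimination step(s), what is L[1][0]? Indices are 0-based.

k=0: U[0][0]=9
  eliminate (1,0): mult=4, new row 1: (0, 1, 12); set L[1][0]=4
  eliminate (2,0): mult=3, new row 2: (0, 12, 9); set L[2][0]=3
k=1: U[1][1]=1
  eliminate (2,1): mult=12, new row 2: (0, 0, 8); set L[2][1]=12

L[1][0] = 4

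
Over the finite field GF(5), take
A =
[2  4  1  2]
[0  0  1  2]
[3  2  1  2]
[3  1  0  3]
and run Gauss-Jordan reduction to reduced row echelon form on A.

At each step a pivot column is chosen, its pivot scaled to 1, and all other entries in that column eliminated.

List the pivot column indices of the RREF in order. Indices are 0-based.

pivot columns: 0, 1, 2, 3

step 1: normalize row 0 (÷2) = (1, 2, 3, 1)
  row 2: subtract 3×row0 = (0, 1, 2, 4)
  row 3: subtract 3×row0 = (0, 0, 1, 0)
step 2: exchange rows 1,2
step 2: normalize row 1 (÷1) = (0, 1, 2, 4)
  row 0: subtract 2×row1 = (1, 0, 4, 3)
step 3: normalize row 2 (÷1) = (0, 0, 1, 2)
  row 0: subtract 4×row2 = (1, 0, 0, 0)
  row 1: subtract 2×row2 = (0, 1, 0, 0)
  row 3: subtract 1×row2 = (0, 0, 0, 3)
step 4: normalize row 3 (÷3) = (0, 0, 0, 1)
  row 2: subtract 2×row3 = (0, 0, 1, 0)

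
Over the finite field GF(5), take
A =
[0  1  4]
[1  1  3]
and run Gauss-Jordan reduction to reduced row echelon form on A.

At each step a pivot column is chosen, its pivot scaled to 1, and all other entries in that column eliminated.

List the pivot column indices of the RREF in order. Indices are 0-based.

pivot columns: 0, 1

pivot(0,0): swap R0↔R1
pivot(0,0)=1: scale R0 → (1, 1, 3)
pivot(1,1)=1: scale R1 → (0, 1, 4)
  clear (0,1): R0 −= (1)R1 → (1, 0, 4)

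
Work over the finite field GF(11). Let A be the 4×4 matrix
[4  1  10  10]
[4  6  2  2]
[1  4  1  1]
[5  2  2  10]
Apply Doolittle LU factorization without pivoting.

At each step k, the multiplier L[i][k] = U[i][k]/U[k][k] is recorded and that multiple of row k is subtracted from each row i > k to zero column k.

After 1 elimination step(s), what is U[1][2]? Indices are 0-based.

U[1][2] = 3

Step 1: pivot at (0,0) is 4.
  row1 ← row1 − (1)·row0  ⇒  L[1][0]=1, U row1=(0, 5, 3, 3)
  row2 ← row2 − (3)·row0  ⇒  L[2][0]=3, U row2=(0, 1, 4, 4)
  row3 ← row3 − (4)·row0  ⇒  L[3][0]=4, U row3=(0, 9, 6, 3)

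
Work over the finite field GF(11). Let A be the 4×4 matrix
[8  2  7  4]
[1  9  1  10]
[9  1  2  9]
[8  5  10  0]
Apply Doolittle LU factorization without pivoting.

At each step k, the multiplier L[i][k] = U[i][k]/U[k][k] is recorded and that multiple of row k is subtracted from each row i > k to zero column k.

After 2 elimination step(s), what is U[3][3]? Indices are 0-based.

k=0: U[0][0]=8
  eliminate (1,0): mult=7, new row 1: (0, 6, 7, 4); set L[1][0]=7
  eliminate (2,0): mult=8, new row 2: (0, 7, 1, 10); set L[2][0]=8
  eliminate (3,0): mult=1, new row 3: (0, 3, 3, 7); set L[3][0]=1
k=1: U[1][1]=6
  eliminate (2,1): mult=3, new row 2: (0, 0, 2, 9); set L[2][1]=3
  eliminate (3,1): mult=6, new row 3: (0, 0, 5, 5); set L[3][1]=6

U[3][3] = 5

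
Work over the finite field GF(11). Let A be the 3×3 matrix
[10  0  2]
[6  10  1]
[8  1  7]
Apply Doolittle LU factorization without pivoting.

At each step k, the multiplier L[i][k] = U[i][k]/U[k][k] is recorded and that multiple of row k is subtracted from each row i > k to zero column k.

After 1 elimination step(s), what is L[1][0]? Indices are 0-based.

k=0: U[0][0]=10
  eliminate (1,0): mult=5, new row 1: (0, 10, 2); set L[1][0]=5
  eliminate (2,0): mult=3, new row 2: (0, 1, 1); set L[2][0]=3

L[1][0] = 5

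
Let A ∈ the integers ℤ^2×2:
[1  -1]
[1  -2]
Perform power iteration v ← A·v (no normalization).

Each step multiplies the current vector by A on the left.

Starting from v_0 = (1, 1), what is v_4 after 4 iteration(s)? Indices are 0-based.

v_0 = (1, 1).
v_1 = A·v_0 = (0, -1).
v_2 = A·v_1 = (1, 2).
v_3 = A·v_2 = (-1, -3).
v_4 = A·v_3 = (2, 5).

v_4 = (2, 5)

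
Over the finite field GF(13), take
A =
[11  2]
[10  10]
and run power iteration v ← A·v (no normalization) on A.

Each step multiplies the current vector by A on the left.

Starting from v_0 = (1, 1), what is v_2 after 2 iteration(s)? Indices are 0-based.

v_2 = (1, 5)

v_0 = (1, 1).
v_1 = A·v_0 = (0, 7).
v_2 = A·v_1 = (1, 5).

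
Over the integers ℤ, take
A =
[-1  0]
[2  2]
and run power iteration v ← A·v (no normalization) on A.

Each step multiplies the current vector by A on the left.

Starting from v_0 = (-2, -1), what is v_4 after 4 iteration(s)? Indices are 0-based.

v_4 = (-2, -36)

v_0 = (-2, -1).
v_1 = A·v_0 = (2, -6).
v_2 = A·v_1 = (-2, -8).
v_3 = A·v_2 = (2, -20).
v_4 = A·v_3 = (-2, -36).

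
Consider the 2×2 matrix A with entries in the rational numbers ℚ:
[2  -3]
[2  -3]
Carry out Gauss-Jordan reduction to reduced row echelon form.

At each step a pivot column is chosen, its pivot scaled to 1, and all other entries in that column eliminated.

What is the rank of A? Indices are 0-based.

rank = 1

step 1: normalize row 0 (÷2) = (1, -3/2)
  row 1: subtract 2×row0 = (0, 0)
skip col 1 (zero from row 1)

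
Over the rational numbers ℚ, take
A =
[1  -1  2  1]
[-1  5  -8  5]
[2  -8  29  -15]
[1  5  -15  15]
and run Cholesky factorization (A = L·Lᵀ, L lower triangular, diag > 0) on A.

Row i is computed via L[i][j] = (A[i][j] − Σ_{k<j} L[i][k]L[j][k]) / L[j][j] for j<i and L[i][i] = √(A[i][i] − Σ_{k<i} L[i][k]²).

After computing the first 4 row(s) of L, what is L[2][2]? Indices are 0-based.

Step 1: L[0][0] = √(1) = 1.
  L[1][0] = (-1) / L[0][0] = -1.
Step 2: L[1][1] = √(4) = 2.
  L[2][0] = (2) / L[0][0] = 2.
  L[2][1] = (-6) / L[1][1] = -3.
Step 3: L[2][2] = √(16) = 4.
  L[3][0] = (1) / L[0][0] = 1.
  L[3][1] = (6) / L[1][1] = 3.
  L[3][2] = (-8) / L[2][2] = -2.
Step 4: L[3][3] = √(1) = 1.

L[2][2] = 4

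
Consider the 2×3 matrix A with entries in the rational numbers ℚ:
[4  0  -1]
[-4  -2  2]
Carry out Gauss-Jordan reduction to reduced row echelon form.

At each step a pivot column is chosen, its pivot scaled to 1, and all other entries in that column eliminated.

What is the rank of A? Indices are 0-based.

rank = 2

step 1: normalize row 0 (÷4) = (1, 0, -1/4)
  row 1: subtract -4×row0 = (0, -2, 1)
step 2: normalize row 1 (÷-2) = (0, 1, -1/2)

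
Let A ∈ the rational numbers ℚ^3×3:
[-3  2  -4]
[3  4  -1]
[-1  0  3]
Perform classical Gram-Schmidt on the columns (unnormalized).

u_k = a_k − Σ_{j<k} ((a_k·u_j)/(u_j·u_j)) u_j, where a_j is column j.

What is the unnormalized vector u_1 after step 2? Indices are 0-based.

Step 1: u_0 = a_0 = (-3, 3, -1).
Step 2: u_1 = a_1 − (6/19)·u_0 = (56/19, 58/19, 6/19).

u_1 = (56/19, 58/19, 6/19)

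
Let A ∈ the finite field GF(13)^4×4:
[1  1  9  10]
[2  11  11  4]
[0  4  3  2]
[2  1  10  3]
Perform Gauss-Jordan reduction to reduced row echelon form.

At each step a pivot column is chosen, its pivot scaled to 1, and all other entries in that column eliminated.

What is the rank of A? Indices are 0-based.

rank = 4

pivot(0,0)=1: scale R0 → (1, 1, 9, 10)
  clear (1,0): R1 −= (2)R0 → (0, 9, 6, 10)
  clear (3,0): R3 −= (2)R0 → (0, 12, 5, 9)
pivot(1,1)=9: scale R1 → (0, 1, 5, 4)
  clear (0,1): R0 −= (1)R1 → (1, 0, 4, 6)
  clear (2,1): R2 −= (4)R1 → (0, 0, 9, 12)
  clear (3,1): R3 −= (12)R1 → (0, 0, 10, 0)
pivot(2,2)=9: scale R2 → (0, 0, 1, 10)
  clear (0,2): R0 −= (4)R2 → (1, 0, 0, 5)
  clear (1,2): R1 −= (5)R2 → (0, 1, 0, 6)
  clear (3,2): R3 −= (10)R2 → (0, 0, 0, 4)
pivot(3,3)=4: scale R3 → (0, 0, 0, 1)
  clear (0,3): R0 −= (5)R3 → (1, 0, 0, 0)
  clear (1,3): R1 −= (6)R3 → (0, 1, 0, 0)
  clear (2,3): R2 −= (10)R3 → (0, 0, 1, 0)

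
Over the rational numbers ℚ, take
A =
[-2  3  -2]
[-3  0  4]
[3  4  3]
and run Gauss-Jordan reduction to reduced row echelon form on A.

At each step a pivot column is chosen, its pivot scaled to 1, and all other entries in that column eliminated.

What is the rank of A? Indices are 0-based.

[1] R0 /= -2  ⇒  (1, -3/2, 1)
     R1 -= -3·R0  ⇒  (0, -9/2, 7)
     R2 -= 3·R0  ⇒  (0, 17/2, 0)
[2] R1 /= -9/2  ⇒  (0, 1, -14/9)
     R0 -= -3/2·R1  ⇒  (1, 0, -4/3)
     R2 -= 17/2·R1  ⇒  (0, 0, 119/9)
[3] R2 /= 119/9  ⇒  (0, 0, 1)
     R0 -= -4/3·R2  ⇒  (1, 0, 0)
     R1 -= -14/9·R2  ⇒  (0, 1, 0)

rank = 3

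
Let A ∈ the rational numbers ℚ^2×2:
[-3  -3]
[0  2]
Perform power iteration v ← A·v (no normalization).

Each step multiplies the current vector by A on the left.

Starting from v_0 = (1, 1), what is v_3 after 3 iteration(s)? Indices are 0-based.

v_3 = (-48, 8)

v_0 = (1, 1).
v_1 = A·v_0 = (-6, 2).
v_2 = A·v_1 = (12, 4).
v_3 = A·v_2 = (-48, 8).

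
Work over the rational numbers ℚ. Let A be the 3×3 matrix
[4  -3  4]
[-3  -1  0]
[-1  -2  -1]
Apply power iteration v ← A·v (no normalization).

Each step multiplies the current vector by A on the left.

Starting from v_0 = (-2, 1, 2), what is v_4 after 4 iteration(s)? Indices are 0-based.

v_0 = (-2, 1, 2).
v_1 = A·v_0 = (-3, 5, -2).
v_2 = A·v_1 = (-35, 4, -5).
v_3 = A·v_2 = (-172, 101, 32).
v_4 = A·v_3 = (-863, 415, -62).

v_4 = (-863, 415, -62)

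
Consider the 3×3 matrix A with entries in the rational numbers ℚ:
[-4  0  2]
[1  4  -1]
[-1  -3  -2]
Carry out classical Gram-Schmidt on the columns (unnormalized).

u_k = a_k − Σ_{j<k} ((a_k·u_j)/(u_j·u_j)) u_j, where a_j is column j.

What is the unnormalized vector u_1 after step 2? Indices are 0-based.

u_1 = (14/9, 65/18, -47/18)

Step 1: u_0 = a_0 = (-4, 1, -1).
Step 2: u_1 = a_1 − (7/18)·u_0 = (14/9, 65/18, -47/18).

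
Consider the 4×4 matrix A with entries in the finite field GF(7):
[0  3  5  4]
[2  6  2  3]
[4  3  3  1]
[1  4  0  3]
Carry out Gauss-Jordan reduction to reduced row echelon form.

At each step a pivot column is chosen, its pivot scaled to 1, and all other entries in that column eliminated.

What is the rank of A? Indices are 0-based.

[1] R0 <-> R1
[1] R0 /= 2  ⇒  (1, 3, 1, 5)
     R2 -= 4·R0  ⇒  (0, 5, 6, 2)
     R3 -= 1·R0  ⇒  (0, 1, 6, 5)
[2] R1 /= 3  ⇒  (0, 1, 4, 6)
     R0 -= 3·R1  ⇒  (1, 0, 3, 1)
     R2 -= 5·R1  ⇒  (0, 0, 0, 0)
     R3 -= 1·R1  ⇒  (0, 0, 2, 6)
[3] R2 <-> R3
[3] R2 /= 2  ⇒  (0, 0, 1, 3)
     R0 -= 3·R2  ⇒  (1, 0, 0, 6)
     R1 -= 4·R2  ⇒  (0, 1, 0, 1)
column 3 empty below row 3

rank = 3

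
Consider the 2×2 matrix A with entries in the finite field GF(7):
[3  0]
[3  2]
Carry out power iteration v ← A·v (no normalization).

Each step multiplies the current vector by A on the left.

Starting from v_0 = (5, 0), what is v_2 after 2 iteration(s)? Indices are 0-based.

v_2 = (3, 5)

v_0 = (5, 0).
v_1 = A·v_0 = (1, 1).
v_2 = A·v_1 = (3, 5).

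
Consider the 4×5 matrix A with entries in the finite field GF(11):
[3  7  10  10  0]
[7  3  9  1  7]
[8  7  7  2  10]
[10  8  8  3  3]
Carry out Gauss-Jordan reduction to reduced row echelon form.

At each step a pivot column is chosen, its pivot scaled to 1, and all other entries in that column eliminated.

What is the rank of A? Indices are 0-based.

step 1: normalize row 0 (÷3) = (1, 6, 7, 7, 0)
  row 1: subtract 7×row0 = (0, 5, 4, 7, 7)
  row 2: subtract 8×row0 = (0, 3, 6, 1, 10)
  row 3: subtract 10×row0 = (0, 3, 4, 10, 3)
step 2: normalize row 1 (÷5) = (0, 1, 3, 8, 8)
  row 0: subtract 6×row1 = (1, 0, 0, 3, 7)
  row 2: subtract 3×row1 = (0, 0, 8, 10, 8)
  row 3: subtract 3×row1 = (0, 0, 6, 8, 1)
step 3: normalize row 2 (÷8) = (0, 0, 1, 4, 1)
  row 1: subtract 3×row2 = (0, 1, 0, 7, 5)
  row 3: subtract 6×row2 = (0, 0, 0, 6, 6)
step 4: normalize row 3 (÷6) = (0, 0, 0, 1, 1)
  row 0: subtract 3×row3 = (1, 0, 0, 0, 4)
  row 1: subtract 7×row3 = (0, 1, 0, 0, 9)
  row 2: subtract 4×row3 = (0, 0, 1, 0, 8)

rank = 4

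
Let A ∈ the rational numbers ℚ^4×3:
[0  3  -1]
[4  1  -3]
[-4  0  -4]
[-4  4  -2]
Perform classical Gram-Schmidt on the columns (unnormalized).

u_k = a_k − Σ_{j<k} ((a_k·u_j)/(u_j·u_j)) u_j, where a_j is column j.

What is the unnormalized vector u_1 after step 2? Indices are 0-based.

u_1 = (3, 2, -1, 3)

Step 1: u_0 = a_0 = (0, 4, -4, -4).
Step 2: u_1 = a_1 − (-1/4)·u_0 = (3, 2, -1, 3).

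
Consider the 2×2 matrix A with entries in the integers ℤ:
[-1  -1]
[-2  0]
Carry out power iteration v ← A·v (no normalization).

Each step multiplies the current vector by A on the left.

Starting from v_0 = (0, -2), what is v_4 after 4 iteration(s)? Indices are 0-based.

v_0 = (0, -2).
v_1 = A·v_0 = (2, 0).
v_2 = A·v_1 = (-2, -4).
v_3 = A·v_2 = (6, 4).
v_4 = A·v_3 = (-10, -12).

v_4 = (-10, -12)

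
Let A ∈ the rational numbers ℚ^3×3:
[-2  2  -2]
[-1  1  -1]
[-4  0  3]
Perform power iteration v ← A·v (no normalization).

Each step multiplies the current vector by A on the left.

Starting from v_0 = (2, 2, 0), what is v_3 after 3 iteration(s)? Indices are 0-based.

v_0 = (2, 2, 0).
v_1 = A·v_0 = (0, 0, -8).
v_2 = A·v_1 = (16, 8, -24).
v_3 = A·v_2 = (32, 16, -136).

v_3 = (32, 16, -136)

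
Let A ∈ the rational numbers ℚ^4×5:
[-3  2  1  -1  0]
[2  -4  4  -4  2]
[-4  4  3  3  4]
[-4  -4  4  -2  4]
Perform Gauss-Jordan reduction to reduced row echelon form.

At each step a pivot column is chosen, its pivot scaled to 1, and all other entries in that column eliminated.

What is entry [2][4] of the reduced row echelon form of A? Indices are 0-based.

M[2][4] = 57/62

step 1: normalize row 0 (÷-3) = (1, -2/3, -1/3, 1/3, 0)
  row 1: subtract 2×row0 = (0, -8/3, 14/3, -14/3, 2)
  row 2: subtract -4×row0 = (0, 4/3, 5/3, 13/3, 4)
  row 3: subtract -4×row0 = (0, -20/3, 8/3, -2/3, 4)
step 2: normalize row 1 (÷-8/3) = (0, 1, -7/4, 7/4, -3/4)
  row 0: subtract -2/3×row1 = (1, 0, -3/2, 3/2, -1/2)
  row 2: subtract 4/3×row1 = (0, 0, 4, 2, 5)
  row 3: subtract -20/3×row1 = (0, 0, -9, 11, -1)
step 3: normalize row 2 (÷4) = (0, 0, 1, 1/2, 5/4)
  row 0: subtract -3/2×row2 = (1, 0, 0, 9/4, 11/8)
  row 1: subtract -7/4×row2 = (0, 1, 0, 21/8, 23/16)
  row 3: subtract -9×row2 = (0, 0, 0, 31/2, 41/4)
step 4: normalize row 3 (÷31/2) = (0, 0, 0, 1, 41/62)
  row 0: subtract 9/4×row3 = (1, 0, 0, 0, -7/62)
  row 1: subtract 21/8×row3 = (0, 1, 0, 0, -37/124)
  row 2: subtract 1/2×row3 = (0, 0, 1, 0, 57/62)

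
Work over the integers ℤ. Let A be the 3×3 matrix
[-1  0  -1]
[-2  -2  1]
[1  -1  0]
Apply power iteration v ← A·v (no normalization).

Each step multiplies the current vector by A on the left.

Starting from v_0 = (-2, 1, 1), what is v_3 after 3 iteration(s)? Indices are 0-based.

v_0 = (-2, 1, 1).
v_1 = A·v_0 = (1, 3, -3).
v_2 = A·v_1 = (2, -11, -2).
v_3 = A·v_2 = (0, 16, 13).

v_3 = (0, 16, 13)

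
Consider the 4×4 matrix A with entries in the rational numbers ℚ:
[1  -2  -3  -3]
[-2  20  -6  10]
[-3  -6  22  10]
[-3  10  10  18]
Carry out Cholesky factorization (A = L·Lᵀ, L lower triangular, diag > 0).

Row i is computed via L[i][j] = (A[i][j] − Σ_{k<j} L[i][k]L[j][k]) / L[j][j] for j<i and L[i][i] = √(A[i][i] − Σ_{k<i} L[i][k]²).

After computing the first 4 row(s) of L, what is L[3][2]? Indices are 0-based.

Step 1: L[0][0] = √(1) = 1.
  L[1][0] = (-2) / L[0][0] = -2.
Step 2: L[1][1] = √(16) = 4.
  L[2][0] = (-3) / L[0][0] = -3.
  L[2][1] = (-12) / L[1][1] = -3.
Step 3: L[2][2] = √(4) = 2.
  L[3][0] = (-3) / L[0][0] = -3.
  L[3][1] = (4) / L[1][1] = 1.
  L[3][2] = (4) / L[2][2] = 2.
Step 4: L[3][3] = √(4) = 2.

L[3][2] = 2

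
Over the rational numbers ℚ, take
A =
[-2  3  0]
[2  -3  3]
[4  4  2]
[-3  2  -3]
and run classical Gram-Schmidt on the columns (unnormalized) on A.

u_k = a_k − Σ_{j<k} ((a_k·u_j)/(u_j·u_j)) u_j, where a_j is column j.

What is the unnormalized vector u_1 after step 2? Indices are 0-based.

u_1 = (95/33, -95/33, 140/33, 20/11)

Step 1: u_0 = a_0 = (-2, 2, 4, -3).
Step 2: u_1 = a_1 − (-2/33)·u_0 = (95/33, -95/33, 140/33, 20/11).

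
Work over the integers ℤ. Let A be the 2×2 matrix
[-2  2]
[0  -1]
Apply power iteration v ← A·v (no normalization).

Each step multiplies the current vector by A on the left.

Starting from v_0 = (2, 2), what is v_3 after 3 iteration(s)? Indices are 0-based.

v_3 = (12, -2)

v_0 = (2, 2).
v_1 = A·v_0 = (0, -2).
v_2 = A·v_1 = (-4, 2).
v_3 = A·v_2 = (12, -2).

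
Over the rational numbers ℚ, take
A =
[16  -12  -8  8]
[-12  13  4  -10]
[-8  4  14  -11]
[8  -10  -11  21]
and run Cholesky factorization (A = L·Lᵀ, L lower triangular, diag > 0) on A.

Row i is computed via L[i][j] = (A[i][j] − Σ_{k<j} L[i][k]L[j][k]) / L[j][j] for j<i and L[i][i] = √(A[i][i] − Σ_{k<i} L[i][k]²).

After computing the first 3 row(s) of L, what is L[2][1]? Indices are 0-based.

Step 1: L[0][0] = √(16) = 4.
  L[1][0] = (-12) / L[0][0] = -3.
Step 2: L[1][1] = √(4) = 2.
  L[2][0] = (-8) / L[0][0] = -2.
  L[2][1] = (-2) / L[1][1] = -1.
Step 3: L[2][2] = √(9) = 3.

L[2][1] = -1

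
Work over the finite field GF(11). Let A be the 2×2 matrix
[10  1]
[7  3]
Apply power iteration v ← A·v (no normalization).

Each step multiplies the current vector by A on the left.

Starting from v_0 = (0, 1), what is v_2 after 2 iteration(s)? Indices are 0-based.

v_0 = (0, 1).
v_1 = A·v_0 = (1, 3).
v_2 = A·v_1 = (2, 5).

v_2 = (2, 5)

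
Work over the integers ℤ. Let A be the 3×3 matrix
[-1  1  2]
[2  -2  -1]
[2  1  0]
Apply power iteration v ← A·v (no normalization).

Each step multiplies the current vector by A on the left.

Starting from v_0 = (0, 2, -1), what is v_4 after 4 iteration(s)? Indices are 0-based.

v_4 = (12, -6, -9)

v_0 = (0, 2, -1).
v_1 = A·v_0 = (0, -3, 2).
v_2 = A·v_1 = (1, 4, -3).
v_3 = A·v_2 = (-3, -3, 6).
v_4 = A·v_3 = (12, -6, -9).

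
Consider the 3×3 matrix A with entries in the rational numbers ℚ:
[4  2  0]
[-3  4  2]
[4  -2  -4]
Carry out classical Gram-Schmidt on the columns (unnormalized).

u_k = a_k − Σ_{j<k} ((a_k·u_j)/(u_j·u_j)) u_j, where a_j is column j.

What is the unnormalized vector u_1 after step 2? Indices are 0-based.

u_1 = (130/41, 128/41, -34/41)

Step 1: u_0 = a_0 = (4, -3, 4).
Step 2: u_1 = a_1 − (-12/41)·u_0 = (130/41, 128/41, -34/41).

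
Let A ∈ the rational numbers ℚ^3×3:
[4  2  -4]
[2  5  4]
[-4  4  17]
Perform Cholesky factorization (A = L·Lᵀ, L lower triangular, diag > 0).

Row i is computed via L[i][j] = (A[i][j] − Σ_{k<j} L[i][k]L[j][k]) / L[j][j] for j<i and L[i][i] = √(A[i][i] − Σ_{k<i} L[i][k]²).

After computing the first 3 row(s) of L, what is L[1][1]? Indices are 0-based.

L[1][1] = 2

Step 1: L[0][0] = √(4) = 2.
  L[1][0] = (2) / L[0][0] = 1.
Step 2: L[1][1] = √(4) = 2.
  L[2][0] = (-4) / L[0][0] = -2.
  L[2][1] = (6) / L[1][1] = 3.
Step 3: L[2][2] = √(4) = 2.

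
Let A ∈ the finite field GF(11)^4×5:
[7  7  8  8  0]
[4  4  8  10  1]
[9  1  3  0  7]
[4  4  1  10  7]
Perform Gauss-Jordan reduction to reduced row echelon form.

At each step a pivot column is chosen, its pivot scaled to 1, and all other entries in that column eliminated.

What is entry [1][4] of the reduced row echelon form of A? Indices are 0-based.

M[1][4] = 5

[1] R0 /= 7  ⇒  (1, 1, 9, 9, 0)
     R1 -= 4·R0  ⇒  (0, 0, 5, 7, 1)
     R2 -= 9·R0  ⇒  (0, 3, 10, 7, 7)
     R3 -= 4·R0  ⇒  (0, 0, 9, 7, 7)
[2] R1 <-> R2
[2] R1 /= 3  ⇒  (0, 1, 7, 6, 6)
     R0 -= 1·R1  ⇒  (1, 0, 2, 3, 5)
[3] R2 /= 5  ⇒  (0, 0, 1, 8, 9)
     R0 -= 2·R2  ⇒  (1, 0, 0, 9, 9)
     R1 -= 7·R2  ⇒  (0, 1, 0, 5, 9)
     R3 -= 9·R2  ⇒  (0, 0, 0, 1, 3)
[4] R3 /= 1  ⇒  (0, 0, 0, 1, 3)
     R0 -= 9·R3  ⇒  (1, 0, 0, 0, 4)
     R1 -= 5·R3  ⇒  (0, 1, 0, 0, 5)
     R2 -= 8·R3  ⇒  (0, 0, 1, 0, 7)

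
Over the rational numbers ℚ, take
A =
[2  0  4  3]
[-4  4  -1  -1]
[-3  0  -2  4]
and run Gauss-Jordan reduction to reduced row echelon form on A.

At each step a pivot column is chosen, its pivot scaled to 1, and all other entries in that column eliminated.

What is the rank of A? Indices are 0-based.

rank = 3

step 1: normalize row 0 (÷2) = (1, 0, 2, 3/2)
  row 1: subtract -4×row0 = (0, 4, 7, 5)
  row 2: subtract -3×row0 = (0, 0, 4, 17/2)
step 2: normalize row 1 (÷4) = (0, 1, 7/4, 5/4)
step 3: normalize row 2 (÷4) = (0, 0, 1, 17/8)
  row 0: subtract 2×row2 = (1, 0, 0, -11/4)
  row 1: subtract 7/4×row2 = (0, 1, 0, -79/32)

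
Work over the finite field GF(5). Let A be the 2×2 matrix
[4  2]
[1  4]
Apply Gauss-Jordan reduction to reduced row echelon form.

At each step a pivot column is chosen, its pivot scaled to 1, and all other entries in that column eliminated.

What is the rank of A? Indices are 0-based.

rank = 2

pivot(0,0)=4: scale R0 → (1, 3)
  clear (1,0): R1 −= (1)R0 → (0, 1)
pivot(1,1)=1: scale R1 → (0, 1)
  clear (0,1): R0 −= (3)R1 → (1, 0)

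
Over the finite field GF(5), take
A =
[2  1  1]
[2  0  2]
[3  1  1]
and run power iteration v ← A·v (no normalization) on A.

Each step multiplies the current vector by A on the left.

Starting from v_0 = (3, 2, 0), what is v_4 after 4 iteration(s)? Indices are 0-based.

v_0 = (3, 2, 0).
v_1 = A·v_0 = (3, 1, 1).
v_2 = A·v_1 = (3, 3, 1).
v_3 = A·v_2 = (0, 3, 3).
v_4 = A·v_3 = (1, 1, 1).

v_4 = (1, 1, 1)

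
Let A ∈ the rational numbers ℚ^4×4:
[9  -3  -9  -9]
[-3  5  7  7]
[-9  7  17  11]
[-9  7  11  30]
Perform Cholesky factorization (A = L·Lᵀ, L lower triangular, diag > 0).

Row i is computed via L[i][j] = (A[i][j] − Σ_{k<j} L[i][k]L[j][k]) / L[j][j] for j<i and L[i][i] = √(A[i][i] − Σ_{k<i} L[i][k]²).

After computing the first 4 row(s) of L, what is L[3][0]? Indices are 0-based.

L[3][0] = -3

Step 1: L[0][0] = √(9) = 3.
  L[1][0] = (-3) / L[0][0] = -1.
Step 2: L[1][1] = √(4) = 2.
  L[2][0] = (-9) / L[0][0] = -3.
  L[2][1] = (4) / L[1][1] = 2.
Step 3: L[2][2] = √(4) = 2.
  L[3][0] = (-9) / L[0][0] = -3.
  L[3][1] = (4) / L[1][1] = 2.
  L[3][2] = (-2) / L[2][2] = -1.
Step 4: L[3][3] = √(16) = 4.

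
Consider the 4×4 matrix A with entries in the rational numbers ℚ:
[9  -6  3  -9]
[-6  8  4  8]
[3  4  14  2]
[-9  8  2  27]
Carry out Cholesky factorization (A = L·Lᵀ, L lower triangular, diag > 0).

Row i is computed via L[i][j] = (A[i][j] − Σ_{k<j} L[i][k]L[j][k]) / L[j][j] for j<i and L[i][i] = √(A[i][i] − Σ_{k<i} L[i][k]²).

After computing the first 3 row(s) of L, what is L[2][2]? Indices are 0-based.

L[2][2] = 2

Step 1: L[0][0] = √(9) = 3.
  L[1][0] = (-6) / L[0][0] = -2.
Step 2: L[1][1] = √(4) = 2.
  L[2][0] = (3) / L[0][0] = 1.
  L[2][1] = (6) / L[1][1] = 3.
Step 3: L[2][2] = √(4) = 2.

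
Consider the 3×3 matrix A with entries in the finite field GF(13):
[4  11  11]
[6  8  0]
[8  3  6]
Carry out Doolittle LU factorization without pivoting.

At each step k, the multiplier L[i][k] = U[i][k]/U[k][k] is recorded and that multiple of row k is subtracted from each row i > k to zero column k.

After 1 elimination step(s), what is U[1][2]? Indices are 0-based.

k=0: U[0][0]=4
  eliminate (1,0): mult=8, new row 1: (0, 11, 3); set L[1][0]=8
  eliminate (2,0): mult=2, new row 2: (0, 7, 10); set L[2][0]=2

U[1][2] = 3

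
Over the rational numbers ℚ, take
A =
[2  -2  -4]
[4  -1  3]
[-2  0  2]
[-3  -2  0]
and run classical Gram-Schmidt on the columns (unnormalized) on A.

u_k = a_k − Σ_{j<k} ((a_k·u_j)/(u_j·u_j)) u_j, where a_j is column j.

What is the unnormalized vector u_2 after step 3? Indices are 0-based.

Step 1: u_0 = a_0 = (2, 4, -2, -3).
Step 2: u_1 = a_1 − (-2/33)·u_0 = (-62/33, -25/33, -4/33, -24/11).
Step 3: u_2 = a_2 − (0)·u_0 − (165/293)·u_1 = (-862/293, 1004/293, 606/293, 360/293).

u_2 = (-862/293, 1004/293, 606/293, 360/293)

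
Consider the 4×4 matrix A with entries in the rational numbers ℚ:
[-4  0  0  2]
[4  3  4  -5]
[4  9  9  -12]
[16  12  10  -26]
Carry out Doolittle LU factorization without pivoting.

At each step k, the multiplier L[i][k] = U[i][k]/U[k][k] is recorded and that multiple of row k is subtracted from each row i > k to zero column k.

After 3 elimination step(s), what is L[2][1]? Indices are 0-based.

L[2][1] = 3

[col 0] pivot -4
  R1 -= -1*R0 → (0, 3, 4, -3)  (L[1][0] := -1)
  R2 -= -1*R0 → (0, 9, 9, -10)  (L[2][0] := -1)
  R3 -= -4*R0 → (0, 12, 10, -18)  (L[3][0] := -4)
[col 1] pivot 3
  R2 -= 3*R1 → (0, 0, -3, -1)  (L[2][1] := 3)
  R3 -= 4*R1 → (0, 0, -6, -6)  (L[3][1] := 4)
[col 2] pivot -3
  R3 -= 2*R2 → (0, 0, 0, -4)  (L[3][2] := 2)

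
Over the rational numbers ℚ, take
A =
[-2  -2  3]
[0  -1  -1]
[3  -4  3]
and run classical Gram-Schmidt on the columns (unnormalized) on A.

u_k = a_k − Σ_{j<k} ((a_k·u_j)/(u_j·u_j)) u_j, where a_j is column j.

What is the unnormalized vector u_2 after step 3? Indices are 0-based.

u_2 = (87/209, -406/209, 58/209)

Step 1: u_0 = a_0 = (-2, 0, 3).
Step 2: u_1 = a_1 − (-8/13)·u_0 = (-42/13, -1, -28/13).
Step 3: u_2 = a_2 − (3/13)·u_0 − (-197/209)·u_1 = (87/209, -406/209, 58/209).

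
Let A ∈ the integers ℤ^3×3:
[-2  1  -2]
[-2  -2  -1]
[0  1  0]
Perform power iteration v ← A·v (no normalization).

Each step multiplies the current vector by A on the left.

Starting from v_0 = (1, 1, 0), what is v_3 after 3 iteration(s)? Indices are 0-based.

v_0 = (1, 1, 0).
v_1 = A·v_0 = (-1, -4, 1).
v_2 = A·v_1 = (-4, 9, -4).
v_3 = A·v_2 = (25, -6, 9).

v_3 = (25, -6, 9)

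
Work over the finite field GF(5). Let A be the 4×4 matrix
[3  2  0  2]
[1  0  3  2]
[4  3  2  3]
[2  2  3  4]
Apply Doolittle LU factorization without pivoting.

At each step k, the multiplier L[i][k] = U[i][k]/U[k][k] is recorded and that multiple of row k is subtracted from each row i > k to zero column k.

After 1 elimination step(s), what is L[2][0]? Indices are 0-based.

L[2][0] = 3

[col 0] pivot 3
  R1 -= 2*R0 → (0, 1, 3, 3)  (L[1][0] := 2)
  R2 -= 3*R0 → (0, 2, 2, 2)  (L[2][0] := 3)
  R3 -= 4*R0 → (0, 4, 3, 1)  (L[3][0] := 4)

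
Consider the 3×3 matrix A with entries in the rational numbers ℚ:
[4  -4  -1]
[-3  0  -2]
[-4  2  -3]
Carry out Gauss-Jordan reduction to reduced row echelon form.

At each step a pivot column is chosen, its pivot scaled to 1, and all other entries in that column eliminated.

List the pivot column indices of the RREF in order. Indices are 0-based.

pivot columns: 0, 1, 2

pivot(0,0)=4: scale R0 → (1, -1, -1/4)
  clear (1,0): R1 −= (-3)R0 → (0, -3, -11/4)
  clear (2,0): R2 −= (-4)R0 → (0, -2, -4)
pivot(1,1)=-3: scale R1 → (0, 1, 11/12)
  clear (0,1): R0 −= (-1)R1 → (1, 0, 2/3)
  clear (2,1): R2 −= (-2)R1 → (0, 0, -13/6)
pivot(2,2)=-13/6: scale R2 → (0, 0, 1)
  clear (0,2): R0 −= (2/3)R2 → (1, 0, 0)
  clear (1,2): R1 −= (11/12)R2 → (0, 1, 0)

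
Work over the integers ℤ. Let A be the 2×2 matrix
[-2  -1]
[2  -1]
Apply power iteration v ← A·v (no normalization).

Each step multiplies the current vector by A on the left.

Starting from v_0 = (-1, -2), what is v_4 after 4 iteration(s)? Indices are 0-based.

v_4 = (8, 40)

v_0 = (-1, -2).
v_1 = A·v_0 = (4, 0).
v_2 = A·v_1 = (-8, 8).
v_3 = A·v_2 = (8, -24).
v_4 = A·v_3 = (8, 40).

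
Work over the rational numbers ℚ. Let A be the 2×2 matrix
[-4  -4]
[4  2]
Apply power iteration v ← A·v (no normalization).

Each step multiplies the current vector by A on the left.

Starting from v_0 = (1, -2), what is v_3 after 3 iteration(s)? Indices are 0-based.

v_0 = (1, -2).
v_1 = A·v_0 = (4, 0).
v_2 = A·v_1 = (-16, 16).
v_3 = A·v_2 = (0, -32).

v_3 = (0, -32)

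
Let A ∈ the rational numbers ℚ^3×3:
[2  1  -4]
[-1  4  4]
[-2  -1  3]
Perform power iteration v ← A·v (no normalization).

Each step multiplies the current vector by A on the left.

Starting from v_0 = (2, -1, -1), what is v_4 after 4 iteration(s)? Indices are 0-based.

v_0 = (2, -1, -1).
v_1 = A·v_0 = (7, -10, -6).
v_2 = A·v_1 = (28, -71, -22).
v_3 = A·v_2 = (73, -400, -51).
v_4 = A·v_3 = (-50, -1877, 101).

v_4 = (-50, -1877, 101)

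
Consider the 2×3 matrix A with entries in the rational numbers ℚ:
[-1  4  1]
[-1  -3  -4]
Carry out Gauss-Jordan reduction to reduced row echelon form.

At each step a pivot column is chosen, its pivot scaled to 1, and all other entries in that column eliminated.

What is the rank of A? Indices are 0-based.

rank = 2

pivot(0,0)=-1: scale R0 → (1, -4, -1)
  clear (1,0): R1 −= (-1)R0 → (0, -7, -5)
pivot(1,1)=-7: scale R1 → (0, 1, 5/7)
  clear (0,1): R0 −= (-4)R1 → (1, 0, 13/7)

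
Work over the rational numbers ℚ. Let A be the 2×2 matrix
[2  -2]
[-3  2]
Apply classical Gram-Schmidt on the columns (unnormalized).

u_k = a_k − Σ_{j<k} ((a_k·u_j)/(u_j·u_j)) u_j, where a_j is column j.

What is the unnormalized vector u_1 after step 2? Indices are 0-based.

u_1 = (-6/13, -4/13)

Step 1: u_0 = a_0 = (2, -3).
Step 2: u_1 = a_1 − (-10/13)·u_0 = (-6/13, -4/13).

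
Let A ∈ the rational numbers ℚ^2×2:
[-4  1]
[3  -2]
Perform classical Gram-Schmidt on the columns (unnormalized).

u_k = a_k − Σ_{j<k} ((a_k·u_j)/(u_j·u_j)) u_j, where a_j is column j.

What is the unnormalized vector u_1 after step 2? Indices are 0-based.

u_1 = (-3/5, -4/5)

Step 1: u_0 = a_0 = (-4, 3).
Step 2: u_1 = a_1 − (-2/5)·u_0 = (-3/5, -4/5).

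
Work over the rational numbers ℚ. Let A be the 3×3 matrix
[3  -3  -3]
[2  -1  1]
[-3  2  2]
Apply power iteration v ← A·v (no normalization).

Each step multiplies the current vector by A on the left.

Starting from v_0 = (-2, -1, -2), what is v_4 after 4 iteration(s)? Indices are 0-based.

v_0 = (-2, -1, -2).
v_1 = A·v_0 = (3, -5, 0).
v_2 = A·v_1 = (24, 11, -19).
v_3 = A·v_2 = (96, 18, -88).
v_4 = A·v_3 = (498, 86, -428).

v_4 = (498, 86, -428)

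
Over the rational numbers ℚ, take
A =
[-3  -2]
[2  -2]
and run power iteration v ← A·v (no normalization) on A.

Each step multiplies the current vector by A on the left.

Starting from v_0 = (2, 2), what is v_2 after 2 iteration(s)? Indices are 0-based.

v_2 = (30, -20)

v_0 = (2, 2).
v_1 = A·v_0 = (-10, 0).
v_2 = A·v_1 = (30, -20).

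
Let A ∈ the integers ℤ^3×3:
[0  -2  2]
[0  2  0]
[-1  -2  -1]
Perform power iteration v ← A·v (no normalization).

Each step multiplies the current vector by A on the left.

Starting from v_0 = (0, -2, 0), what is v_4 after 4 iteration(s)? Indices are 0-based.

v_0 = (0, -2, 0).
v_1 = A·v_0 = (4, -4, 4).
v_2 = A·v_1 = (16, -8, 0).
v_3 = A·v_2 = (16, -16, 0).
v_4 = A·v_3 = (32, -32, 16).

v_4 = (32, -32, 16)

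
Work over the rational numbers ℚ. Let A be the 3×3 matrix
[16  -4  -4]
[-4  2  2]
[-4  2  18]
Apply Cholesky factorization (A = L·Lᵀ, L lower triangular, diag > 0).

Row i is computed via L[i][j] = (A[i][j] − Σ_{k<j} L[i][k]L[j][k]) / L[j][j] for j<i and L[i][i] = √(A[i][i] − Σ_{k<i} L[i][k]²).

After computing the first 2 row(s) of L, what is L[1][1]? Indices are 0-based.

Step 1: L[0][0] = √(16) = 4.
  L[1][0] = (-4) / L[0][0] = -1.
Step 2: L[1][1] = √(1) = 1.

L[1][1] = 1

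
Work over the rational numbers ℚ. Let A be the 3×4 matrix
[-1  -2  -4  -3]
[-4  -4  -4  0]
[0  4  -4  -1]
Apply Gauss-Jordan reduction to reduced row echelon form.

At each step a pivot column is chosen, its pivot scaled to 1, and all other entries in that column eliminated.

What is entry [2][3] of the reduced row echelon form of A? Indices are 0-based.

M[2][3] = 13/16

pivot(0,0)=-1: scale R0 → (1, 2, 4, 3)
  clear (1,0): R1 −= (-4)R0 → (0, 4, 12, 12)
pivot(1,1)=4: scale R1 → (0, 1, 3, 3)
  clear (0,1): R0 −= (2)R1 → (1, 0, -2, -3)
  clear (2,1): R2 −= (4)R1 → (0, 0, -16, -13)
pivot(2,2)=-16: scale R2 → (0, 0, 1, 13/16)
  clear (0,2): R0 −= (-2)R2 → (1, 0, 0, -11/8)
  clear (1,2): R1 −= (3)R2 → (0, 1, 0, 9/16)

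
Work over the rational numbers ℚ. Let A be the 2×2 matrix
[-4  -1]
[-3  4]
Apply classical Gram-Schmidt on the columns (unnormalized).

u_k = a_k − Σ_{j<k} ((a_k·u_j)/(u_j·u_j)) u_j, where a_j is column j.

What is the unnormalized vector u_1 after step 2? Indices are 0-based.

u_1 = (-57/25, 76/25)

Step 1: u_0 = a_0 = (-4, -3).
Step 2: u_1 = a_1 − (-8/25)·u_0 = (-57/25, 76/25).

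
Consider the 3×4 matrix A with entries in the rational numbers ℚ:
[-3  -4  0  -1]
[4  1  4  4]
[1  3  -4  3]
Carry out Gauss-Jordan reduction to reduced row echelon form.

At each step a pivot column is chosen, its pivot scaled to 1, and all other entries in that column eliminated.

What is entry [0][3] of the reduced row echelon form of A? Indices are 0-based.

[1] R0 /= -3  ⇒  (1, 4/3, 0, 1/3)
     R1 -= 4·R0  ⇒  (0, -13/3, 4, 8/3)
     R2 -= 1·R0  ⇒  (0, 5/3, -4, 8/3)
[2] R1 /= -13/3  ⇒  (0, 1, -12/13, -8/13)
     R0 -= 4/3·R1  ⇒  (1, 0, 16/13, 15/13)
     R2 -= 5/3·R1  ⇒  (0, 0, -32/13, 48/13)
[3] R2 /= -32/13  ⇒  (0, 0, 1, -3/2)
     R0 -= 16/13·R2  ⇒  (1, 0, 0, 3)
     R1 -= -12/13·R2  ⇒  (0, 1, 0, -2)

M[0][3] = 3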